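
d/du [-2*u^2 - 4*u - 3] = -4*u - 4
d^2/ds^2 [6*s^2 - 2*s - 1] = 12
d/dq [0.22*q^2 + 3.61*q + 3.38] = 0.44*q + 3.61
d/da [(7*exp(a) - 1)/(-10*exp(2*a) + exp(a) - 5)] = ((7*exp(a) - 1)*(20*exp(a) - 1) - 70*exp(2*a) + 7*exp(a) - 35)*exp(a)/(10*exp(2*a) - exp(a) + 5)^2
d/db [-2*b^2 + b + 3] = 1 - 4*b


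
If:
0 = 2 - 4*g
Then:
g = 1/2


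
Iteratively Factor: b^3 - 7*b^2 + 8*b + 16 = (b - 4)*(b^2 - 3*b - 4) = (b - 4)^2*(b + 1)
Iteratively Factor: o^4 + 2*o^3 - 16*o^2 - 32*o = (o + 4)*(o^3 - 2*o^2 - 8*o) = (o + 2)*(o + 4)*(o^2 - 4*o) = o*(o + 2)*(o + 4)*(o - 4)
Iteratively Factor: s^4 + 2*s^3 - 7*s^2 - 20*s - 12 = (s - 3)*(s^3 + 5*s^2 + 8*s + 4) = (s - 3)*(s + 2)*(s^2 + 3*s + 2) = (s - 3)*(s + 2)^2*(s + 1)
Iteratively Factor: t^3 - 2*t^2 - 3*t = (t - 3)*(t^2 + t) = (t - 3)*(t + 1)*(t)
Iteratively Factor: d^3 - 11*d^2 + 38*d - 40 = (d - 5)*(d^2 - 6*d + 8) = (d - 5)*(d - 4)*(d - 2)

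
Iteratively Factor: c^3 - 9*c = (c - 3)*(c^2 + 3*c) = (c - 3)*(c + 3)*(c)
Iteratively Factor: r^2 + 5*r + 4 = (r + 1)*(r + 4)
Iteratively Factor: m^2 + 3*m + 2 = (m + 1)*(m + 2)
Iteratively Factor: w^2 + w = (w + 1)*(w)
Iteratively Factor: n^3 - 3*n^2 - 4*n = (n)*(n^2 - 3*n - 4) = n*(n + 1)*(n - 4)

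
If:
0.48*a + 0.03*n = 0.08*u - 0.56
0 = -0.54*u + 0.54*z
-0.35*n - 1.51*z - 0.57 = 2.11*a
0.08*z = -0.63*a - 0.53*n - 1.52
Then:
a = -0.83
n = -2.07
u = 1.26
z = 1.26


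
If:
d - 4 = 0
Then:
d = 4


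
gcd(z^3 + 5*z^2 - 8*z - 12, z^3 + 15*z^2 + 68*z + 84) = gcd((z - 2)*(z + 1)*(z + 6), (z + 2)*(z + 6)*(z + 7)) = z + 6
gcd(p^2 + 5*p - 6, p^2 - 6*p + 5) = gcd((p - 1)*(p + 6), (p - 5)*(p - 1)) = p - 1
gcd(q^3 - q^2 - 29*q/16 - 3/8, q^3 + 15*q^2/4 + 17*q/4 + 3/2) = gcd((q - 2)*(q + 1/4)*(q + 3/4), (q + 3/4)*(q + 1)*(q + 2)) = q + 3/4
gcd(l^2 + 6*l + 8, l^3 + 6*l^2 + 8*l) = l^2 + 6*l + 8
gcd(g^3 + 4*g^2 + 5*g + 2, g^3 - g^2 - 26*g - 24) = g + 1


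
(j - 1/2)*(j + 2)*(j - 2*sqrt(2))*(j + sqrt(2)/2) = j^4 - 3*sqrt(2)*j^3/2 + 3*j^3/2 - 9*sqrt(2)*j^2/4 - 3*j^2 - 3*j + 3*sqrt(2)*j/2 + 2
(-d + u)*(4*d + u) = -4*d^2 + 3*d*u + u^2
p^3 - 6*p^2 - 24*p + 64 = (p - 8)*(p - 2)*(p + 4)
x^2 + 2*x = x*(x + 2)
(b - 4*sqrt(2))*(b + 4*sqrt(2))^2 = b^3 + 4*sqrt(2)*b^2 - 32*b - 128*sqrt(2)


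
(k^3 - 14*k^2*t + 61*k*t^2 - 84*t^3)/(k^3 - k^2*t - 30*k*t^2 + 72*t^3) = (k - 7*t)/(k + 6*t)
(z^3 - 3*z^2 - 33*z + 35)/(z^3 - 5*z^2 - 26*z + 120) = (z^2 - 8*z + 7)/(z^2 - 10*z + 24)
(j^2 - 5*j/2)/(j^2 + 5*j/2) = (2*j - 5)/(2*j + 5)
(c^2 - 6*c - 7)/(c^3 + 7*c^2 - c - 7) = (c - 7)/(c^2 + 6*c - 7)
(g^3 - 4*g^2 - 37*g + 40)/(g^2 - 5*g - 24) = (g^2 + 4*g - 5)/(g + 3)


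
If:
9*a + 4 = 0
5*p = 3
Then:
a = -4/9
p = 3/5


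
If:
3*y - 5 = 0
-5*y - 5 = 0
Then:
No Solution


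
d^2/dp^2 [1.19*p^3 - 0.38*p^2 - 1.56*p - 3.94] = 7.14*p - 0.76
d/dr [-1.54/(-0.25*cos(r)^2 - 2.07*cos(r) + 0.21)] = (0.77*cos(r) + 3.1878)*sin(r)/(0.25*cos(r)^2 + 2.07*cos(r) - 0.21)^2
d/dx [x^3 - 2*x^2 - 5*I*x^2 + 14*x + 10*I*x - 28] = 3*x^2 - 4*x - 10*I*x + 14 + 10*I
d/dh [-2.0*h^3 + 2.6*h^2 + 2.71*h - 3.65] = -6.0*h^2 + 5.2*h + 2.71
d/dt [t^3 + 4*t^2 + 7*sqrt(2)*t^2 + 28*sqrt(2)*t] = 3*t^2 + 8*t + 14*sqrt(2)*t + 28*sqrt(2)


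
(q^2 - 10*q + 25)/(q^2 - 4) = (q^2 - 10*q + 25)/(q^2 - 4)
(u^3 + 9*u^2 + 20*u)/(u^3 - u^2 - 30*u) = (u + 4)/(u - 6)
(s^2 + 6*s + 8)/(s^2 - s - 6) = (s + 4)/(s - 3)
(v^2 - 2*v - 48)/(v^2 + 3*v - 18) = (v - 8)/(v - 3)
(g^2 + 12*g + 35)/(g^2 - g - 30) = (g + 7)/(g - 6)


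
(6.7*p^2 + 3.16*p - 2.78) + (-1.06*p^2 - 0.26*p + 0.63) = 5.64*p^2 + 2.9*p - 2.15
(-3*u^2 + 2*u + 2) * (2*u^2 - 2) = -6*u^4 + 4*u^3 + 10*u^2 - 4*u - 4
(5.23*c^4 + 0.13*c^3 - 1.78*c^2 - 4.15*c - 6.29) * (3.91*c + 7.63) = 20.4493*c^5 + 40.4132*c^4 - 5.9679*c^3 - 29.8079*c^2 - 56.2584*c - 47.9927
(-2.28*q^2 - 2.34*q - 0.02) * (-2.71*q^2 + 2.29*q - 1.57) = 6.1788*q^4 + 1.1202*q^3 - 1.7248*q^2 + 3.628*q + 0.0314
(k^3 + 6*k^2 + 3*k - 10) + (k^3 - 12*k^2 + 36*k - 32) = 2*k^3 - 6*k^2 + 39*k - 42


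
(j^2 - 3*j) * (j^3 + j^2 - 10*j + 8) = j^5 - 2*j^4 - 13*j^3 + 38*j^2 - 24*j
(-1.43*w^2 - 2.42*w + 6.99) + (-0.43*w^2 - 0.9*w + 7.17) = -1.86*w^2 - 3.32*w + 14.16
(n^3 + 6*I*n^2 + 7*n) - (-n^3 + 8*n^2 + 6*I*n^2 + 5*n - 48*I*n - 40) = 2*n^3 - 8*n^2 + 2*n + 48*I*n + 40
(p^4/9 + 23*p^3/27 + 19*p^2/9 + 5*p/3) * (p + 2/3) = p^5/9 + 25*p^4/27 + 217*p^3/81 + 83*p^2/27 + 10*p/9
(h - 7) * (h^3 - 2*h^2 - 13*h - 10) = h^4 - 9*h^3 + h^2 + 81*h + 70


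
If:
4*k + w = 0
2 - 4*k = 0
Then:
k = 1/2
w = -2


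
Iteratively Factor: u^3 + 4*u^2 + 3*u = (u + 3)*(u^2 + u) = u*(u + 3)*(u + 1)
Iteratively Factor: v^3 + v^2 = (v)*(v^2 + v) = v^2*(v + 1)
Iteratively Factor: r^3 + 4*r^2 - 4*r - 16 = (r + 4)*(r^2 - 4) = (r + 2)*(r + 4)*(r - 2)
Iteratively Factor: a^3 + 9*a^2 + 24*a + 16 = (a + 4)*(a^2 + 5*a + 4) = (a + 4)^2*(a + 1)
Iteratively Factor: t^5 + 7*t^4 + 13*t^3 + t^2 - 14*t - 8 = (t - 1)*(t^4 + 8*t^3 + 21*t^2 + 22*t + 8) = (t - 1)*(t + 4)*(t^3 + 4*t^2 + 5*t + 2) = (t - 1)*(t + 1)*(t + 4)*(t^2 + 3*t + 2) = (t - 1)*(t + 1)^2*(t + 4)*(t + 2)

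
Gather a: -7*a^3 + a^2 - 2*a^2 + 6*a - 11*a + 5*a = -7*a^3 - a^2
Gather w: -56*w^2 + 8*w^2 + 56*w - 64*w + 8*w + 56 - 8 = 48 - 48*w^2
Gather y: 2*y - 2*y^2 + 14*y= -2*y^2 + 16*y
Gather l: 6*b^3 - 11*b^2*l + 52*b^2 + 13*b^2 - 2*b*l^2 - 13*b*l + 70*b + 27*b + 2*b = 6*b^3 + 65*b^2 - 2*b*l^2 + 99*b + l*(-11*b^2 - 13*b)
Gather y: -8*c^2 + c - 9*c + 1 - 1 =-8*c^2 - 8*c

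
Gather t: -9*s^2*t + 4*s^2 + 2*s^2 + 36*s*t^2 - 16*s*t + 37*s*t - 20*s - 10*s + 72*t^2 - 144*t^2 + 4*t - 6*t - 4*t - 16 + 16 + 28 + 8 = 6*s^2 - 30*s + t^2*(36*s - 72) + t*(-9*s^2 + 21*s - 6) + 36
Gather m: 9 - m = 9 - m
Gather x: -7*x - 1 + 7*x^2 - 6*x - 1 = 7*x^2 - 13*x - 2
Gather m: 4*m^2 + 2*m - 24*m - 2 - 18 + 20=4*m^2 - 22*m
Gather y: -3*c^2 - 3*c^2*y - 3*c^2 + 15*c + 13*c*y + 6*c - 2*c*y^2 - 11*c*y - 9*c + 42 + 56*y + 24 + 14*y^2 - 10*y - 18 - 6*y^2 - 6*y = -6*c^2 + 12*c + y^2*(8 - 2*c) + y*(-3*c^2 + 2*c + 40) + 48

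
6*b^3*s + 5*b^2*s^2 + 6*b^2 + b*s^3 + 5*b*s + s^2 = (2*b + s)*(3*b + s)*(b*s + 1)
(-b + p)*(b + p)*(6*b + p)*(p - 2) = -6*b^3*p + 12*b^3 - b^2*p^2 + 2*b^2*p + 6*b*p^3 - 12*b*p^2 + p^4 - 2*p^3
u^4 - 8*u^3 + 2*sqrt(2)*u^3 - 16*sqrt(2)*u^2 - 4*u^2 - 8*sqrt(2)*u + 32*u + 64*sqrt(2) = (u - 8)*(u - 2)*(u + 2)*(u + 2*sqrt(2))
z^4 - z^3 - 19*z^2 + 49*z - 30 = (z - 3)*(z - 2)*(z - 1)*(z + 5)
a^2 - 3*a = a*(a - 3)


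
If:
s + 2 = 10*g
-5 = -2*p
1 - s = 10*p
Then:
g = -11/5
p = 5/2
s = -24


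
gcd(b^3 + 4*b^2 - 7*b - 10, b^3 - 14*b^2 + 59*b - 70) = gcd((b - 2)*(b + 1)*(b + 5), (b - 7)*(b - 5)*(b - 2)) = b - 2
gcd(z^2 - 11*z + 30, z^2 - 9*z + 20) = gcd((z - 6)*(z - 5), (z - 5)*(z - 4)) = z - 5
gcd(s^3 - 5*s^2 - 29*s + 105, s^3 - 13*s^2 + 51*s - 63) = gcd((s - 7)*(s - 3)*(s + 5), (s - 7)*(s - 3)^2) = s^2 - 10*s + 21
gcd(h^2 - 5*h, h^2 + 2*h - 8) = 1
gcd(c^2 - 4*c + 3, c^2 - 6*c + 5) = c - 1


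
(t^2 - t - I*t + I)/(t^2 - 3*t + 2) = (t - I)/(t - 2)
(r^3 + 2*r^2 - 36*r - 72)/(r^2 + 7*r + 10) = (r^2 - 36)/(r + 5)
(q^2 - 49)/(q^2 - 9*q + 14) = (q + 7)/(q - 2)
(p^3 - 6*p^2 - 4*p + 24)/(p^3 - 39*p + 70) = (p^2 - 4*p - 12)/(p^2 + 2*p - 35)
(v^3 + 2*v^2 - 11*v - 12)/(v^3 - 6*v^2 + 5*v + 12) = (v + 4)/(v - 4)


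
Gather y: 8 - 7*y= 8 - 7*y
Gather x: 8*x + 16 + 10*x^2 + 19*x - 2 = 10*x^2 + 27*x + 14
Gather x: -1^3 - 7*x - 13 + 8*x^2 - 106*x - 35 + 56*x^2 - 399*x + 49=64*x^2 - 512*x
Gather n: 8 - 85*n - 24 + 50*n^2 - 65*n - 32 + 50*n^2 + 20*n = 100*n^2 - 130*n - 48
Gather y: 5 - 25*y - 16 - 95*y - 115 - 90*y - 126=-210*y - 252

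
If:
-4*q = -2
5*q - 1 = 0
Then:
No Solution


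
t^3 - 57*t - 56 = (t - 8)*(t + 1)*(t + 7)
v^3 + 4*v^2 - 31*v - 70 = (v - 5)*(v + 2)*(v + 7)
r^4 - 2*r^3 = r^3*(r - 2)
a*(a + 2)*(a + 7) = a^3 + 9*a^2 + 14*a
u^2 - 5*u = u*(u - 5)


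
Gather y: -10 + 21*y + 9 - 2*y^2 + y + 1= -2*y^2 + 22*y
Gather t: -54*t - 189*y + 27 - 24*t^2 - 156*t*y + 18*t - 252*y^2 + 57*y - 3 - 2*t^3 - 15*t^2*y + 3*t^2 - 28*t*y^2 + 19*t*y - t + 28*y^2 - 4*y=-2*t^3 + t^2*(-15*y - 21) + t*(-28*y^2 - 137*y - 37) - 224*y^2 - 136*y + 24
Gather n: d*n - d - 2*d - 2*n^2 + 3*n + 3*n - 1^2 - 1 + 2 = -3*d - 2*n^2 + n*(d + 6)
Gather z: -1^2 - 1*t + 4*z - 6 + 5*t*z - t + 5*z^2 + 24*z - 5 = -2*t + 5*z^2 + z*(5*t + 28) - 12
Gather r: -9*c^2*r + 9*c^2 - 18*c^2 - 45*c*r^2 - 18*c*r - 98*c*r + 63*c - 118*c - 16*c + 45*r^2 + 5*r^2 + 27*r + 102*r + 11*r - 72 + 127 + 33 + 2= -9*c^2 - 71*c + r^2*(50 - 45*c) + r*(-9*c^2 - 116*c + 140) + 90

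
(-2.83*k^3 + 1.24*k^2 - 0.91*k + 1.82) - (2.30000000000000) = -2.83*k^3 + 1.24*k^2 - 0.91*k - 0.48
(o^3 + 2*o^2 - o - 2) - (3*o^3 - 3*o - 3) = -2*o^3 + 2*o^2 + 2*o + 1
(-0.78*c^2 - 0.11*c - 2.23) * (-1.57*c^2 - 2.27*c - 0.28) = 1.2246*c^4 + 1.9433*c^3 + 3.9692*c^2 + 5.0929*c + 0.6244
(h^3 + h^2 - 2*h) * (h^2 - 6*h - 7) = h^5 - 5*h^4 - 15*h^3 + 5*h^2 + 14*h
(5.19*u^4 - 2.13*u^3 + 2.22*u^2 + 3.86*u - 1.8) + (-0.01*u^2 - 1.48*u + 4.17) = 5.19*u^4 - 2.13*u^3 + 2.21*u^2 + 2.38*u + 2.37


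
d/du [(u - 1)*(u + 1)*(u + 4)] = 3*u^2 + 8*u - 1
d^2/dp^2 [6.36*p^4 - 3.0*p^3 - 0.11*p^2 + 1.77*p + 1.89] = 76.32*p^2 - 18.0*p - 0.22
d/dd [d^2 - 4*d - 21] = 2*d - 4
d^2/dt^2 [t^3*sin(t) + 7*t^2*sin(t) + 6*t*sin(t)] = -t^3*sin(t) - 7*t^2*sin(t) + 6*t^2*cos(t) + 28*t*cos(t) + 14*sin(t) + 12*cos(t)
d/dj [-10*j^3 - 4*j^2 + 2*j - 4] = -30*j^2 - 8*j + 2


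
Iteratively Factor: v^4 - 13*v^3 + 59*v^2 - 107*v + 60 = (v - 4)*(v^3 - 9*v^2 + 23*v - 15) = (v - 4)*(v - 3)*(v^2 - 6*v + 5) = (v - 4)*(v - 3)*(v - 1)*(v - 5)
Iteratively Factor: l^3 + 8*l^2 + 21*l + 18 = (l + 3)*(l^2 + 5*l + 6) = (l + 3)^2*(l + 2)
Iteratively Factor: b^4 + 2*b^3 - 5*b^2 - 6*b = (b)*(b^3 + 2*b^2 - 5*b - 6) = b*(b + 3)*(b^2 - b - 2) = b*(b - 2)*(b + 3)*(b + 1)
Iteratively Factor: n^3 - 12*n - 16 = (n + 2)*(n^2 - 2*n - 8) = (n - 4)*(n + 2)*(n + 2)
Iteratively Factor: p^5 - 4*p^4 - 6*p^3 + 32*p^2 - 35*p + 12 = (p - 1)*(p^4 - 3*p^3 - 9*p^2 + 23*p - 12) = (p - 1)^2*(p^3 - 2*p^2 - 11*p + 12) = (p - 4)*(p - 1)^2*(p^2 + 2*p - 3) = (p - 4)*(p - 1)^3*(p + 3)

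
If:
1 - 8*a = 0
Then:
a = 1/8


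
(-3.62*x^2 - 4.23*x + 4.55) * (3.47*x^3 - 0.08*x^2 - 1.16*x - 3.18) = -12.5614*x^5 - 14.3885*x^4 + 20.3261*x^3 + 16.0544*x^2 + 8.1734*x - 14.469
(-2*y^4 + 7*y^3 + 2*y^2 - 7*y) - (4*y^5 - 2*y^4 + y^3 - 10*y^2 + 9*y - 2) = -4*y^5 + 6*y^3 + 12*y^2 - 16*y + 2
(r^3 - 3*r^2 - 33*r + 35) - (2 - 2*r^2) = r^3 - r^2 - 33*r + 33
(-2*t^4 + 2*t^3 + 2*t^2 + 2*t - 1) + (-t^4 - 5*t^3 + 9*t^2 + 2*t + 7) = -3*t^4 - 3*t^3 + 11*t^2 + 4*t + 6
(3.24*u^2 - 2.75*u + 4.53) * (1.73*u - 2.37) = 5.6052*u^3 - 12.4363*u^2 + 14.3544*u - 10.7361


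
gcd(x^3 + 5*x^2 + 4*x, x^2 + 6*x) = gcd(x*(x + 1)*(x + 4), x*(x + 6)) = x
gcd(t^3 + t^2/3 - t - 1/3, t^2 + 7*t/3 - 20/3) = 1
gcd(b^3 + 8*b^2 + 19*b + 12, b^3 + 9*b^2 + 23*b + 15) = b^2 + 4*b + 3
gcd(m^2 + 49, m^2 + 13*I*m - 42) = m + 7*I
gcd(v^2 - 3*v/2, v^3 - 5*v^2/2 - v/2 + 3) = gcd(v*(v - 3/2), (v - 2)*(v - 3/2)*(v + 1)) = v - 3/2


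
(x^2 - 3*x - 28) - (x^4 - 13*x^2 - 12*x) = -x^4 + 14*x^2 + 9*x - 28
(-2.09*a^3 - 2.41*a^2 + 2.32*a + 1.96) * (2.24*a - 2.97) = -4.6816*a^4 + 0.8089*a^3 + 12.3545*a^2 - 2.5*a - 5.8212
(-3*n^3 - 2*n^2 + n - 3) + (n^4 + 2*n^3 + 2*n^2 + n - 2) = n^4 - n^3 + 2*n - 5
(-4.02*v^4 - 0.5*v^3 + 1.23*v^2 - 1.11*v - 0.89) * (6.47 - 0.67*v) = 2.6934*v^5 - 25.6744*v^4 - 4.0591*v^3 + 8.7018*v^2 - 6.5854*v - 5.7583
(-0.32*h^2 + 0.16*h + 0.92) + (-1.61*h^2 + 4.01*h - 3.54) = -1.93*h^2 + 4.17*h - 2.62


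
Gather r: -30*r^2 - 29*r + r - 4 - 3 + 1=-30*r^2 - 28*r - 6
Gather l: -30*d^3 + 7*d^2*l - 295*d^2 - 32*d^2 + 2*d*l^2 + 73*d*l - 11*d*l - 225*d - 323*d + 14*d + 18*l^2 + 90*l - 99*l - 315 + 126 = -30*d^3 - 327*d^2 - 534*d + l^2*(2*d + 18) + l*(7*d^2 + 62*d - 9) - 189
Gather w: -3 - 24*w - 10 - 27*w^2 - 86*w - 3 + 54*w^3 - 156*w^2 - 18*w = 54*w^3 - 183*w^2 - 128*w - 16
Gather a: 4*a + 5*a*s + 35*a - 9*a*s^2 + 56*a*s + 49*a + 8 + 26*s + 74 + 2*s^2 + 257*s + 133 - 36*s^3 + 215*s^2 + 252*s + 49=a*(-9*s^2 + 61*s + 88) - 36*s^3 + 217*s^2 + 535*s + 264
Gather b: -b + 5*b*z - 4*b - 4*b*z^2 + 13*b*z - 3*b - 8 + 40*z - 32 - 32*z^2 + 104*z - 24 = b*(-4*z^2 + 18*z - 8) - 32*z^2 + 144*z - 64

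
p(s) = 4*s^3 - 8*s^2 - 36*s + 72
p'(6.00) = 300.00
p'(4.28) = 115.34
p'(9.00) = 792.00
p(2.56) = -5.48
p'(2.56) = 1.68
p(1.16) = 25.72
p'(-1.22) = 1.38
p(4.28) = 84.98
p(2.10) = -1.84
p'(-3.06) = 125.32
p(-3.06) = -7.36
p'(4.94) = 177.80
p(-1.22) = 96.75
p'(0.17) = -38.37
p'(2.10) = -16.68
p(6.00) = 432.00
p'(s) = 12*s^2 - 16*s - 36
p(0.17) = 65.67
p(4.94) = 181.15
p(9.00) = 2016.00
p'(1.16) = -38.41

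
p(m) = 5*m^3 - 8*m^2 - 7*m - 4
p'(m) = 15*m^2 - 16*m - 7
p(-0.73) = -5.10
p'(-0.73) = 12.67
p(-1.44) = -25.44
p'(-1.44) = 47.14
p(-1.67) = -37.91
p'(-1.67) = 61.55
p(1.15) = -15.03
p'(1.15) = -5.56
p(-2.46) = -109.63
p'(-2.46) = 123.13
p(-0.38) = -2.77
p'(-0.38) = 1.25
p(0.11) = -4.86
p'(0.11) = -8.58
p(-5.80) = -1208.08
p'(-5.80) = 590.40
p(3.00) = 38.00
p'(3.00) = 80.00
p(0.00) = -4.00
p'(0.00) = -7.00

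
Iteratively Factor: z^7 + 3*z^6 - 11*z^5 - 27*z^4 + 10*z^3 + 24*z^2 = (z + 2)*(z^6 + z^5 - 13*z^4 - z^3 + 12*z^2) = (z - 1)*(z + 2)*(z^5 + 2*z^4 - 11*z^3 - 12*z^2) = (z - 1)*(z + 1)*(z + 2)*(z^4 + z^3 - 12*z^2) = z*(z - 1)*(z + 1)*(z + 2)*(z^3 + z^2 - 12*z) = z*(z - 1)*(z + 1)*(z + 2)*(z + 4)*(z^2 - 3*z) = z*(z - 3)*(z - 1)*(z + 1)*(z + 2)*(z + 4)*(z)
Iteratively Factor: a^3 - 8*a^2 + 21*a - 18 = (a - 3)*(a^2 - 5*a + 6) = (a - 3)^2*(a - 2)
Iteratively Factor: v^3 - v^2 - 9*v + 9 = (v - 1)*(v^2 - 9) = (v - 1)*(v + 3)*(v - 3)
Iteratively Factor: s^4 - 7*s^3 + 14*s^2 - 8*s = (s - 1)*(s^3 - 6*s^2 + 8*s) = (s - 2)*(s - 1)*(s^2 - 4*s) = (s - 4)*(s - 2)*(s - 1)*(s)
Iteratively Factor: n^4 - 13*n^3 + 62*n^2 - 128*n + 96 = (n - 2)*(n^3 - 11*n^2 + 40*n - 48) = (n - 3)*(n - 2)*(n^2 - 8*n + 16) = (n - 4)*(n - 3)*(n - 2)*(n - 4)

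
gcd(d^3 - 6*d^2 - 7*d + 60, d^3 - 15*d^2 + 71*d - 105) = d - 5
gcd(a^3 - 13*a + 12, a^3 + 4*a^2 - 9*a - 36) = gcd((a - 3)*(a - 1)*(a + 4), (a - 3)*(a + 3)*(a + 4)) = a^2 + a - 12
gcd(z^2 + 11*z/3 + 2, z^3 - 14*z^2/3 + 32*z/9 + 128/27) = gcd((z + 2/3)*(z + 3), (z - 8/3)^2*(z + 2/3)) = z + 2/3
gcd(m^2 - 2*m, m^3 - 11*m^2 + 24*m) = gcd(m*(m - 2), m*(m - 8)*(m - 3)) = m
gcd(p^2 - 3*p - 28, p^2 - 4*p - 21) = p - 7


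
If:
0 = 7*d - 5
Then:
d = 5/7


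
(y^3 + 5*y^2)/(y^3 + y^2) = (y + 5)/(y + 1)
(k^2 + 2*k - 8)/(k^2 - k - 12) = (-k^2 - 2*k + 8)/(-k^2 + k + 12)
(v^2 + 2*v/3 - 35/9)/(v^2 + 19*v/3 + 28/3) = (v - 5/3)/(v + 4)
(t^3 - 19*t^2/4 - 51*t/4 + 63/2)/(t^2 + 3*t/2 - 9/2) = (4*t^2 - 31*t + 42)/(2*(2*t - 3))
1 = 1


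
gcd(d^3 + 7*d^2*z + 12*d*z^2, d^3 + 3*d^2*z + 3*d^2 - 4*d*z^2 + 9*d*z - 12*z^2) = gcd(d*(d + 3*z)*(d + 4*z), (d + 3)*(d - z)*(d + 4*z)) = d + 4*z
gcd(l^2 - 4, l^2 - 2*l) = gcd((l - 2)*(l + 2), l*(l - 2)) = l - 2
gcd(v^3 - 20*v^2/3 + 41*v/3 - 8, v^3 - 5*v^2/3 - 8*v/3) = v - 8/3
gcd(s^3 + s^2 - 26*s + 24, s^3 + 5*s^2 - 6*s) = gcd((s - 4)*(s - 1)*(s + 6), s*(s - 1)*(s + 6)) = s^2 + 5*s - 6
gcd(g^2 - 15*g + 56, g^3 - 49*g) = g - 7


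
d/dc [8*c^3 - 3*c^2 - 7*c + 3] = 24*c^2 - 6*c - 7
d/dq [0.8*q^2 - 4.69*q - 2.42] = 1.6*q - 4.69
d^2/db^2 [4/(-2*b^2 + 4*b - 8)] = 4*(b^2 - 2*b - 4*(b - 1)^2 + 4)/(b^2 - 2*b + 4)^3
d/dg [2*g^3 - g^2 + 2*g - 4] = 6*g^2 - 2*g + 2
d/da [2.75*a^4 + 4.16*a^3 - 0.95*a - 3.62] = 11.0*a^3 + 12.48*a^2 - 0.95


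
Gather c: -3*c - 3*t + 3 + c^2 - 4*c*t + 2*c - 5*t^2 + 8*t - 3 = c^2 + c*(-4*t - 1) - 5*t^2 + 5*t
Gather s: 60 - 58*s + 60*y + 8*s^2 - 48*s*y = 8*s^2 + s*(-48*y - 58) + 60*y + 60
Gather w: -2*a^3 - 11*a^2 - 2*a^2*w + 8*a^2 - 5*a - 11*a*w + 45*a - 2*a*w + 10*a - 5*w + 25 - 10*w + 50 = -2*a^3 - 3*a^2 + 50*a + w*(-2*a^2 - 13*a - 15) + 75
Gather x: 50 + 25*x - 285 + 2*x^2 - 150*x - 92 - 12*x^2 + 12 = -10*x^2 - 125*x - 315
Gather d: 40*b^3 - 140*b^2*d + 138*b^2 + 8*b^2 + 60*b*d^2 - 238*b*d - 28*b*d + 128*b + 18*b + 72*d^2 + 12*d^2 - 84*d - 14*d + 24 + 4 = 40*b^3 + 146*b^2 + 146*b + d^2*(60*b + 84) + d*(-140*b^2 - 266*b - 98) + 28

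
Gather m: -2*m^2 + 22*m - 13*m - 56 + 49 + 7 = -2*m^2 + 9*m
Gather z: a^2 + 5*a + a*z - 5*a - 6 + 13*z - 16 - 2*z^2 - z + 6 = a^2 - 2*z^2 + z*(a + 12) - 16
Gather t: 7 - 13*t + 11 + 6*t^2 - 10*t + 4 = 6*t^2 - 23*t + 22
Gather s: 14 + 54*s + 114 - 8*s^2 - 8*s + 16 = -8*s^2 + 46*s + 144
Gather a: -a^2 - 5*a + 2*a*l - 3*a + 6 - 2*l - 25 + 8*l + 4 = -a^2 + a*(2*l - 8) + 6*l - 15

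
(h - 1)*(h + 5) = h^2 + 4*h - 5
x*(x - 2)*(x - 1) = x^3 - 3*x^2 + 2*x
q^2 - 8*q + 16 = (q - 4)^2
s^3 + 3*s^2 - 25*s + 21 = (s - 3)*(s - 1)*(s + 7)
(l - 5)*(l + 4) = l^2 - l - 20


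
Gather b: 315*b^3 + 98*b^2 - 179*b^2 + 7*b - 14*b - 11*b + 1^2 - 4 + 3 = 315*b^3 - 81*b^2 - 18*b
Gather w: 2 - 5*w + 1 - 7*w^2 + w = -7*w^2 - 4*w + 3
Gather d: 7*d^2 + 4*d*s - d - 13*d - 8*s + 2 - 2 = 7*d^2 + d*(4*s - 14) - 8*s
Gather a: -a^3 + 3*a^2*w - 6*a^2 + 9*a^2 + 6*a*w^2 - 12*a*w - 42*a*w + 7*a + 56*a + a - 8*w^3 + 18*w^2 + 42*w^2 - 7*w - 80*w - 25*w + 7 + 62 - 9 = -a^3 + a^2*(3*w + 3) + a*(6*w^2 - 54*w + 64) - 8*w^3 + 60*w^2 - 112*w + 60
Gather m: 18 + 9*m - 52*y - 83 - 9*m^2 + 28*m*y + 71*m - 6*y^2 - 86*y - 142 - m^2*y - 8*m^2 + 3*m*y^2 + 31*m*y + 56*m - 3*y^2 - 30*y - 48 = m^2*(-y - 17) + m*(3*y^2 + 59*y + 136) - 9*y^2 - 168*y - 255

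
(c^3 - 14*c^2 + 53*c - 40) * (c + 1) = c^4 - 13*c^3 + 39*c^2 + 13*c - 40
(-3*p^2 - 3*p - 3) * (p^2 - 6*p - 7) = -3*p^4 + 15*p^3 + 36*p^2 + 39*p + 21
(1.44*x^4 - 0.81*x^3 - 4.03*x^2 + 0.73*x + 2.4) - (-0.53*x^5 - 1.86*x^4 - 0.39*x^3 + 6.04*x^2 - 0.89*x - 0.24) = 0.53*x^5 + 3.3*x^4 - 0.42*x^3 - 10.07*x^2 + 1.62*x + 2.64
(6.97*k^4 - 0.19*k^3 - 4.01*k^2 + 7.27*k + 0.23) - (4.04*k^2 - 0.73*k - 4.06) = 6.97*k^4 - 0.19*k^3 - 8.05*k^2 + 8.0*k + 4.29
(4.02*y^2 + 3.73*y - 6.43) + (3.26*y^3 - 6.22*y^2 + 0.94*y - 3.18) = 3.26*y^3 - 2.2*y^2 + 4.67*y - 9.61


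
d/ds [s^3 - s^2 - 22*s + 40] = 3*s^2 - 2*s - 22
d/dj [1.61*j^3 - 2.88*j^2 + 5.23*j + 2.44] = 4.83*j^2 - 5.76*j + 5.23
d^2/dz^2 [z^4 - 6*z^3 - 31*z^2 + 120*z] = 12*z^2 - 36*z - 62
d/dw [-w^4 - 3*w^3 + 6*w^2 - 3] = w*(-4*w^2 - 9*w + 12)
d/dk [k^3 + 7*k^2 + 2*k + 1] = 3*k^2 + 14*k + 2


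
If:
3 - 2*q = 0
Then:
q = 3/2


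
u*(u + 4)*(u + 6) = u^3 + 10*u^2 + 24*u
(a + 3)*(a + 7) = a^2 + 10*a + 21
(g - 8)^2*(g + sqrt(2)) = g^3 - 16*g^2 + sqrt(2)*g^2 - 16*sqrt(2)*g + 64*g + 64*sqrt(2)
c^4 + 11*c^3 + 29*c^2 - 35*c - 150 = (c - 2)*(c + 3)*(c + 5)^2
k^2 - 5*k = k*(k - 5)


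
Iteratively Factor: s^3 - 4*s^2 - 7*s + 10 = (s + 2)*(s^2 - 6*s + 5) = (s - 1)*(s + 2)*(s - 5)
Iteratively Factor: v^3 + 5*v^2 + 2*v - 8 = (v - 1)*(v^2 + 6*v + 8) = (v - 1)*(v + 2)*(v + 4)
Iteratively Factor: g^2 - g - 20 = (g + 4)*(g - 5)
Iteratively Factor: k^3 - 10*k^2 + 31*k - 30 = (k - 3)*(k^2 - 7*k + 10) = (k - 3)*(k - 2)*(k - 5)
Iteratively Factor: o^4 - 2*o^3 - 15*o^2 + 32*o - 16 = (o - 1)*(o^3 - o^2 - 16*o + 16) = (o - 4)*(o - 1)*(o^2 + 3*o - 4) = (o - 4)*(o - 1)^2*(o + 4)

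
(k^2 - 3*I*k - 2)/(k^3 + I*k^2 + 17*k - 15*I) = (k - 2*I)/(k^2 + 2*I*k + 15)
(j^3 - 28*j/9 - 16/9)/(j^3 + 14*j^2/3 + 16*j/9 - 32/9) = (3*j^2 - 4*j - 4)/(3*j^2 + 10*j - 8)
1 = 1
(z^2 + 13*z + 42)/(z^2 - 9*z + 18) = (z^2 + 13*z + 42)/(z^2 - 9*z + 18)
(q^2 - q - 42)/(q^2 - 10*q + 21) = (q + 6)/(q - 3)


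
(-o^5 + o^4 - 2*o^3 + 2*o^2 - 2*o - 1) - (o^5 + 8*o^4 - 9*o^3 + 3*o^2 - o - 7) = -2*o^5 - 7*o^4 + 7*o^3 - o^2 - o + 6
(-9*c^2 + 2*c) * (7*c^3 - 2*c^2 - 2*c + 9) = -63*c^5 + 32*c^4 + 14*c^3 - 85*c^2 + 18*c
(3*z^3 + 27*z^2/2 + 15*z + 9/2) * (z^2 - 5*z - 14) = 3*z^5 - 3*z^4/2 - 189*z^3/2 - 519*z^2/2 - 465*z/2 - 63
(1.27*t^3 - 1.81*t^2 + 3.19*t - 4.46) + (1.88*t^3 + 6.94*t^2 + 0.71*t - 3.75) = 3.15*t^3 + 5.13*t^2 + 3.9*t - 8.21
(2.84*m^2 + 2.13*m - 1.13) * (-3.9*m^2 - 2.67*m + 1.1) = -11.076*m^4 - 15.8898*m^3 + 1.8439*m^2 + 5.3601*m - 1.243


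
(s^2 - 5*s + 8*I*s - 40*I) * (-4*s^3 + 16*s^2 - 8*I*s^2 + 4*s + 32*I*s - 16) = -4*s^5 + 36*s^4 - 40*I*s^4 - 12*s^3 + 360*I*s^3 - 612*s^2 - 768*I*s^2 + 1360*s - 288*I*s + 640*I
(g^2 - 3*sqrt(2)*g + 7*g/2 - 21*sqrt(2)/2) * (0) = 0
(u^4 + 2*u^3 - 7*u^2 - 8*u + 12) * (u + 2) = u^5 + 4*u^4 - 3*u^3 - 22*u^2 - 4*u + 24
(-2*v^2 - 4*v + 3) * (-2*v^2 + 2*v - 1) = 4*v^4 + 4*v^3 - 12*v^2 + 10*v - 3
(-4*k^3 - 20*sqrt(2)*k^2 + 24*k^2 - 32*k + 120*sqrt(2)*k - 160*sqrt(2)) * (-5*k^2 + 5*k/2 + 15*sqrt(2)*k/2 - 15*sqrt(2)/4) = 20*k^5 - 130*k^4 + 70*sqrt(2)*k^4 - 455*sqrt(2)*k^3 - 80*k^3 + 770*sqrt(2)*k^2 + 1870*k^2 - 3300*k - 280*sqrt(2)*k + 1200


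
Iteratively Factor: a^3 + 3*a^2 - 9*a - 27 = (a - 3)*(a^2 + 6*a + 9) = (a - 3)*(a + 3)*(a + 3)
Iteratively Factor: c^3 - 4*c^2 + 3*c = (c - 1)*(c^2 - 3*c) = c*(c - 1)*(c - 3)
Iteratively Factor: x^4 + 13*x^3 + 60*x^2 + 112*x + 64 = (x + 1)*(x^3 + 12*x^2 + 48*x + 64) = (x + 1)*(x + 4)*(x^2 + 8*x + 16) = (x + 1)*(x + 4)^2*(x + 4)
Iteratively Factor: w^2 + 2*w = (w + 2)*(w)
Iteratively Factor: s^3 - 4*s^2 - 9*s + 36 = (s - 3)*(s^2 - s - 12) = (s - 4)*(s - 3)*(s + 3)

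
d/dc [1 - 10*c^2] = -20*c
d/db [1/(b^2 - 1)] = -2*b/(b^2 - 1)^2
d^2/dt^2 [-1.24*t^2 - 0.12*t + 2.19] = -2.48000000000000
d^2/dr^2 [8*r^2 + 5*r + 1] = 16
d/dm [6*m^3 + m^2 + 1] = 2*m*(9*m + 1)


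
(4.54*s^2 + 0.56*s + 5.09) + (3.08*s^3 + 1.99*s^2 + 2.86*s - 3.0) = 3.08*s^3 + 6.53*s^2 + 3.42*s + 2.09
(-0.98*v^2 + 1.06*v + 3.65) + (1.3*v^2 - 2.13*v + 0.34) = 0.32*v^2 - 1.07*v + 3.99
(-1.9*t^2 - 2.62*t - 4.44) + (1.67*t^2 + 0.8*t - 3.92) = -0.23*t^2 - 1.82*t - 8.36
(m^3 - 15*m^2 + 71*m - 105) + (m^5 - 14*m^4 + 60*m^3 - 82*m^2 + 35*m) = m^5 - 14*m^4 + 61*m^3 - 97*m^2 + 106*m - 105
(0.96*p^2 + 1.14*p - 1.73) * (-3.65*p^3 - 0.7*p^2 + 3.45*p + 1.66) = -3.504*p^5 - 4.833*p^4 + 8.8285*p^3 + 6.7376*p^2 - 4.0761*p - 2.8718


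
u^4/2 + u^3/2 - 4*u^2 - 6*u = u*(u/2 + 1)*(u - 3)*(u + 2)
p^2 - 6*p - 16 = (p - 8)*(p + 2)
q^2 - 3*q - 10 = (q - 5)*(q + 2)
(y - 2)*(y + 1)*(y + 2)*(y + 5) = y^4 + 6*y^3 + y^2 - 24*y - 20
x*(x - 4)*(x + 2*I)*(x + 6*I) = x^4 - 4*x^3 + 8*I*x^3 - 12*x^2 - 32*I*x^2 + 48*x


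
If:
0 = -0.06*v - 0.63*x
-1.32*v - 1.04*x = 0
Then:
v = 0.00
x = 0.00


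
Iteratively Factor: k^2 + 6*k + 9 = (k + 3)*(k + 3)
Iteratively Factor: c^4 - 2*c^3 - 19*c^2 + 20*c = (c - 5)*(c^3 + 3*c^2 - 4*c) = c*(c - 5)*(c^2 + 3*c - 4) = c*(c - 5)*(c + 4)*(c - 1)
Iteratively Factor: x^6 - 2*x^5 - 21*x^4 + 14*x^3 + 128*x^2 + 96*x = (x + 1)*(x^5 - 3*x^4 - 18*x^3 + 32*x^2 + 96*x) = (x + 1)*(x + 2)*(x^4 - 5*x^3 - 8*x^2 + 48*x) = x*(x + 1)*(x + 2)*(x^3 - 5*x^2 - 8*x + 48) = x*(x - 4)*(x + 1)*(x + 2)*(x^2 - x - 12) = x*(x - 4)*(x + 1)*(x + 2)*(x + 3)*(x - 4)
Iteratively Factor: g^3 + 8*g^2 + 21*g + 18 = (g + 3)*(g^2 + 5*g + 6) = (g + 3)^2*(g + 2)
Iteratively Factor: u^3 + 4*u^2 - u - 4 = (u + 4)*(u^2 - 1) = (u + 1)*(u + 4)*(u - 1)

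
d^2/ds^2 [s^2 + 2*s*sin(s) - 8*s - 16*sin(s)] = -2*s*sin(s) + 16*sin(s) + 4*cos(s) + 2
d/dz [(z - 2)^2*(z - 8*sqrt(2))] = (z - 2)*(3*z - 16*sqrt(2) - 2)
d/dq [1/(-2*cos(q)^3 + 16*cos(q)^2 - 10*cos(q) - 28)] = (-3*cos(q)^2 + 16*cos(q) - 5)*sin(q)/(2*(cos(q)^3 - 8*cos(q)^2 + 5*cos(q) + 14)^2)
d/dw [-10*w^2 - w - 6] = -20*w - 1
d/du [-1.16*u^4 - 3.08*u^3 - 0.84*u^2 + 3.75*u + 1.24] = -4.64*u^3 - 9.24*u^2 - 1.68*u + 3.75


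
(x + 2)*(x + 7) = x^2 + 9*x + 14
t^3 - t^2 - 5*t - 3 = (t - 3)*(t + 1)^2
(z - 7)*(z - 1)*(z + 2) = z^3 - 6*z^2 - 9*z + 14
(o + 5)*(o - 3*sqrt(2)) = o^2 - 3*sqrt(2)*o + 5*o - 15*sqrt(2)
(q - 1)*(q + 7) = q^2 + 6*q - 7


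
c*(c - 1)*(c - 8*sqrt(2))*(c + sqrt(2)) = c^4 - 7*sqrt(2)*c^3 - c^3 - 16*c^2 + 7*sqrt(2)*c^2 + 16*c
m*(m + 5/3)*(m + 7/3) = m^3 + 4*m^2 + 35*m/9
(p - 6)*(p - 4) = p^2 - 10*p + 24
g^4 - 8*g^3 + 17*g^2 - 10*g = g*(g - 5)*(g - 2)*(g - 1)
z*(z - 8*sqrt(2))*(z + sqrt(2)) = z^3 - 7*sqrt(2)*z^2 - 16*z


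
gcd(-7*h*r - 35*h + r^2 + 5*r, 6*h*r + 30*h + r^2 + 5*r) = r + 5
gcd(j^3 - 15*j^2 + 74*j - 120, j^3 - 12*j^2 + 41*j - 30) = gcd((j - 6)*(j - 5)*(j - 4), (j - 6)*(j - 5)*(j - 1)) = j^2 - 11*j + 30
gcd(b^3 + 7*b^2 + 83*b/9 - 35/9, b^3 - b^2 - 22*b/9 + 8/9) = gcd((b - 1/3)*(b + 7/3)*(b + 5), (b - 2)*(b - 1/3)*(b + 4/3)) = b - 1/3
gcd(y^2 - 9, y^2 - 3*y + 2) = 1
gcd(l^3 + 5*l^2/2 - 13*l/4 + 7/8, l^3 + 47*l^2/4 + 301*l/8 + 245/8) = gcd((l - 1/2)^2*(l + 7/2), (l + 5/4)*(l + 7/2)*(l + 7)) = l + 7/2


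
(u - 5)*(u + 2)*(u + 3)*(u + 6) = u^4 + 6*u^3 - 19*u^2 - 144*u - 180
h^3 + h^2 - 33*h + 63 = (h - 3)^2*(h + 7)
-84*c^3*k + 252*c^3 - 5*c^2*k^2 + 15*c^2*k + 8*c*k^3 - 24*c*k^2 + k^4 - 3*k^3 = (-3*c + k)*(4*c + k)*(7*c + k)*(k - 3)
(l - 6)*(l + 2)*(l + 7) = l^3 + 3*l^2 - 40*l - 84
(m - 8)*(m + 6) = m^2 - 2*m - 48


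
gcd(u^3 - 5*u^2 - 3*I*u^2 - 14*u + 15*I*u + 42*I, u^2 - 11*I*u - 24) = u - 3*I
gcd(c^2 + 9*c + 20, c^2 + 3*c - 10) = c + 5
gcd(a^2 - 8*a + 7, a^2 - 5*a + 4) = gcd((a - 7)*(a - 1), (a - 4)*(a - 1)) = a - 1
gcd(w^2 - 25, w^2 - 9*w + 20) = w - 5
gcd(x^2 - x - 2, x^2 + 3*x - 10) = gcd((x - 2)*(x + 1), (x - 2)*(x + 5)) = x - 2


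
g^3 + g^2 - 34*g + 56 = (g - 4)*(g - 2)*(g + 7)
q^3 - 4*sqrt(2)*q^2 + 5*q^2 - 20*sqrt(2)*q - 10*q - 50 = (q + 5)*(q - 5*sqrt(2))*(q + sqrt(2))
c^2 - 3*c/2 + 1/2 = (c - 1)*(c - 1/2)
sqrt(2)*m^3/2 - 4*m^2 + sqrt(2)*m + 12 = (m - 3*sqrt(2))*(m - 2*sqrt(2))*(sqrt(2)*m/2 + 1)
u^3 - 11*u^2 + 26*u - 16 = (u - 8)*(u - 2)*(u - 1)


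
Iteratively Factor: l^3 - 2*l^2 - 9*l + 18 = (l - 3)*(l^2 + l - 6) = (l - 3)*(l - 2)*(l + 3)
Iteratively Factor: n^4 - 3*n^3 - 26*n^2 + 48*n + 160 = (n - 4)*(n^3 + n^2 - 22*n - 40) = (n - 4)*(n + 2)*(n^2 - n - 20) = (n - 4)*(n + 2)*(n + 4)*(n - 5)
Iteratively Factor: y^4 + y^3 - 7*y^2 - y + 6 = (y + 1)*(y^3 - 7*y + 6) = (y - 1)*(y + 1)*(y^2 + y - 6) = (y - 1)*(y + 1)*(y + 3)*(y - 2)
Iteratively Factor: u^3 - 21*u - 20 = (u - 5)*(u^2 + 5*u + 4) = (u - 5)*(u + 1)*(u + 4)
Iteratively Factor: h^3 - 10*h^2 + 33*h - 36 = (h - 3)*(h^2 - 7*h + 12) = (h - 3)^2*(h - 4)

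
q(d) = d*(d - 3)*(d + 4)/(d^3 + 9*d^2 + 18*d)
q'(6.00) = 0.07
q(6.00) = 0.28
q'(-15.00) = 0.09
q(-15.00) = 1.83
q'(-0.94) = 0.71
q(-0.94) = -1.16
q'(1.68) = 0.19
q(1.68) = -0.21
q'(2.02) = 0.17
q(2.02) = -0.15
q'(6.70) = 0.06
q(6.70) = 0.32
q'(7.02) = 0.06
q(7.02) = 0.34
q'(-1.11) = 0.81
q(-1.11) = -1.29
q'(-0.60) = 0.55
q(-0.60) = -0.94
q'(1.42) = 0.21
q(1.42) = -0.26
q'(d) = d*(d - 3)*(d + 4)*(-3*d^2 - 18*d - 18)/(d^3 + 9*d^2 + 18*d)^2 + d*(d - 3)/(d^3 + 9*d^2 + 18*d) + d*(d + 4)/(d^3 + 9*d^2 + 18*d) + (d - 3)*(d + 4)/(d^3 + 9*d^2 + 18*d) = 2*(4*d^2 + 30*d + 63)/(d^4 + 18*d^3 + 117*d^2 + 324*d + 324)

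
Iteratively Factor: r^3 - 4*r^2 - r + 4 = (r - 1)*(r^2 - 3*r - 4) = (r - 1)*(r + 1)*(r - 4)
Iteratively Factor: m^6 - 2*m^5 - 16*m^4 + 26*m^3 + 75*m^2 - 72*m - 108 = (m - 3)*(m^5 + m^4 - 13*m^3 - 13*m^2 + 36*m + 36) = (m - 3)*(m - 2)*(m^4 + 3*m^3 - 7*m^2 - 27*m - 18) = (m - 3)*(m - 2)*(m + 2)*(m^3 + m^2 - 9*m - 9) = (m - 3)*(m - 2)*(m + 2)*(m + 3)*(m^2 - 2*m - 3) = (m - 3)^2*(m - 2)*(m + 2)*(m + 3)*(m + 1)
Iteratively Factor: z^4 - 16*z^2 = (z + 4)*(z^3 - 4*z^2) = z*(z + 4)*(z^2 - 4*z) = z*(z - 4)*(z + 4)*(z)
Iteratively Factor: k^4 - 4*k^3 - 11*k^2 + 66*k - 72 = (k - 2)*(k^3 - 2*k^2 - 15*k + 36) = (k - 3)*(k - 2)*(k^2 + k - 12) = (k - 3)^2*(k - 2)*(k + 4)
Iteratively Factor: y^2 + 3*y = (y + 3)*(y)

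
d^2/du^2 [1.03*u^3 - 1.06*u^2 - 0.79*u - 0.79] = 6.18*u - 2.12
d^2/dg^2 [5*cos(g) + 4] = -5*cos(g)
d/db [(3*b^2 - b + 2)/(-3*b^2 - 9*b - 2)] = 10*(2 - 3*b^2)/(9*b^4 + 54*b^3 + 93*b^2 + 36*b + 4)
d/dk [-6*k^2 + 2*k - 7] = 2 - 12*k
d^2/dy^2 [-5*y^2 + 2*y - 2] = -10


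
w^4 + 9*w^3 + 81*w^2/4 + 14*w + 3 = (w + 1/2)^2*(w + 2)*(w + 6)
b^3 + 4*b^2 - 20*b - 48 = (b - 4)*(b + 2)*(b + 6)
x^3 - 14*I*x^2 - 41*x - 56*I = (x - 8*I)*(x - 7*I)*(x + I)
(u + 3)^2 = u^2 + 6*u + 9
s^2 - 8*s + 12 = (s - 6)*(s - 2)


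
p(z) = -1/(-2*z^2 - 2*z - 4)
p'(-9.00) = 0.00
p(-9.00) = 0.01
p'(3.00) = -0.02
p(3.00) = 0.04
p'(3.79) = -0.01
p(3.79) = 0.02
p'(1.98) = -0.04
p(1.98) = 0.06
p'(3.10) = -0.02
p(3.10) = 0.03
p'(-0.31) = -0.06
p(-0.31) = 0.28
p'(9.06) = -0.00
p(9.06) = 0.01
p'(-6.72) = 0.00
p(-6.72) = 0.01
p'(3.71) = -0.01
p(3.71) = 0.03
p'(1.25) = -0.08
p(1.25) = 0.10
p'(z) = -(4*z + 2)/(-2*z^2 - 2*z - 4)^2 = (-z - 1/2)/(z^2 + z + 2)^2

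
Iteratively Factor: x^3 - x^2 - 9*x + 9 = (x + 3)*(x^2 - 4*x + 3) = (x - 1)*(x + 3)*(x - 3)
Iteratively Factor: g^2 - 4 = (g + 2)*(g - 2)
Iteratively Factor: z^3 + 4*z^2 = (z)*(z^2 + 4*z) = z*(z + 4)*(z)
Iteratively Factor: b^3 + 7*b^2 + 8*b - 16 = (b + 4)*(b^2 + 3*b - 4) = (b - 1)*(b + 4)*(b + 4)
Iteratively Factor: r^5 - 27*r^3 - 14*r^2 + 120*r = (r - 5)*(r^4 + 5*r^3 - 2*r^2 - 24*r) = (r - 5)*(r - 2)*(r^3 + 7*r^2 + 12*r) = (r - 5)*(r - 2)*(r + 3)*(r^2 + 4*r) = r*(r - 5)*(r - 2)*(r + 3)*(r + 4)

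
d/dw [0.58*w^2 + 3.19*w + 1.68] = 1.16*w + 3.19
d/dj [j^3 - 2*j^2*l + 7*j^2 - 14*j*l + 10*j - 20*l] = 3*j^2 - 4*j*l + 14*j - 14*l + 10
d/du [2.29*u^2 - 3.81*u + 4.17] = 4.58*u - 3.81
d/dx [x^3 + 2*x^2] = x*(3*x + 4)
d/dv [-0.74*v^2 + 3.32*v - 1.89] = 3.32 - 1.48*v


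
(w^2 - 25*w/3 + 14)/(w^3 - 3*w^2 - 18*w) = (w - 7/3)/(w*(w + 3))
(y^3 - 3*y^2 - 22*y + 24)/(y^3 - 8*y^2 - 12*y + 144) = (y - 1)/(y - 6)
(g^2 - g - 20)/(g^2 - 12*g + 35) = (g + 4)/(g - 7)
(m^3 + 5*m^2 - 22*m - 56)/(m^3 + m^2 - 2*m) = (m^2 + 3*m - 28)/(m*(m - 1))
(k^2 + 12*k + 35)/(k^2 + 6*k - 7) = (k + 5)/(k - 1)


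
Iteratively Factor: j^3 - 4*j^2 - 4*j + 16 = (j + 2)*(j^2 - 6*j + 8) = (j - 2)*(j + 2)*(j - 4)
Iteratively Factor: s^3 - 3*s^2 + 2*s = (s - 2)*(s^2 - s) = s*(s - 2)*(s - 1)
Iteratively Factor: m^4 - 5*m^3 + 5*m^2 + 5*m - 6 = (m - 1)*(m^3 - 4*m^2 + m + 6) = (m - 2)*(m - 1)*(m^2 - 2*m - 3) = (m - 2)*(m - 1)*(m + 1)*(m - 3)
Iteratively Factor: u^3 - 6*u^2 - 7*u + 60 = (u + 3)*(u^2 - 9*u + 20) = (u - 5)*(u + 3)*(u - 4)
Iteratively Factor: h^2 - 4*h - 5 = (h + 1)*(h - 5)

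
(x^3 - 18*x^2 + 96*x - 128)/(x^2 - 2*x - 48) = (x^2 - 10*x + 16)/(x + 6)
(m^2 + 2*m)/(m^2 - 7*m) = (m + 2)/(m - 7)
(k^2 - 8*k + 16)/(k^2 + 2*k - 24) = (k - 4)/(k + 6)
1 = 1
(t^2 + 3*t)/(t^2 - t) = (t + 3)/(t - 1)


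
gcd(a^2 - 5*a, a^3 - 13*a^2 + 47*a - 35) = a - 5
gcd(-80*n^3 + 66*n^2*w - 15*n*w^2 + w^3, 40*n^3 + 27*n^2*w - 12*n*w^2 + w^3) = 40*n^2 - 13*n*w + w^2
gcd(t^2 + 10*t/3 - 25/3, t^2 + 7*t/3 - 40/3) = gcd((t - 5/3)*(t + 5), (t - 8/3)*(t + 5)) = t + 5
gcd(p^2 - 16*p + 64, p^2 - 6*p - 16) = p - 8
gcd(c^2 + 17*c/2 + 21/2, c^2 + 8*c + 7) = c + 7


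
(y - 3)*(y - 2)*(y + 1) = y^3 - 4*y^2 + y + 6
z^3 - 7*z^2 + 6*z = z*(z - 6)*(z - 1)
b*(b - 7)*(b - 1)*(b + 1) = b^4 - 7*b^3 - b^2 + 7*b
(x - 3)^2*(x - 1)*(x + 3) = x^4 - 4*x^3 - 6*x^2 + 36*x - 27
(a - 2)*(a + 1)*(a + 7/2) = a^3 + 5*a^2/2 - 11*a/2 - 7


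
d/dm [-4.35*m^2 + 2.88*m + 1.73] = 2.88 - 8.7*m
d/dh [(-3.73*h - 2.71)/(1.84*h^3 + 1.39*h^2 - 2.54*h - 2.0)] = (13.7264*h^3 + 20.1439*h^2 + 7.5338*h + 0.5766)/(3.3856*h^6 + 5.1152*h^5 - 7.4151*h^4 - 14.4212*h^3 + 0.8916*h^2 + 10.16*h + 4.0)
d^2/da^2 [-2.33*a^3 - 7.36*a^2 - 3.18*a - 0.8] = -13.98*a - 14.72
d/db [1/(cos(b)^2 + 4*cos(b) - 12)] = 2*(cos(b) + 2)*sin(b)/(cos(b)^2 + 4*cos(b) - 12)^2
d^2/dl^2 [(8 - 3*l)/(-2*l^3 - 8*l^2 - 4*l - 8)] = ((3*l - 8)*(3*l^2 + 8*l + 2)^2 - (9*l^2 + 24*l + (3*l - 8)*(3*l + 4) + 6)*(l^3 + 4*l^2 + 2*l + 4))/(l^3 + 4*l^2 + 2*l + 4)^3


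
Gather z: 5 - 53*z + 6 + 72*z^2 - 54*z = 72*z^2 - 107*z + 11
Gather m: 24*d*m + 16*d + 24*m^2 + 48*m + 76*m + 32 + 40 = 16*d + 24*m^2 + m*(24*d + 124) + 72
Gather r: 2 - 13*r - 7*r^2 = -7*r^2 - 13*r + 2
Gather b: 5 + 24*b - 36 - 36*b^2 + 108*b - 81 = -36*b^2 + 132*b - 112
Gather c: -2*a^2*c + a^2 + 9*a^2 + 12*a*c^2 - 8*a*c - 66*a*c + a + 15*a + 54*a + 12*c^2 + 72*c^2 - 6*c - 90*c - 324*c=10*a^2 + 70*a + c^2*(12*a + 84) + c*(-2*a^2 - 74*a - 420)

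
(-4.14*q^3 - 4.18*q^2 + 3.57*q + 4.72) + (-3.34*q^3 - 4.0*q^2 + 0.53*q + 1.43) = -7.48*q^3 - 8.18*q^2 + 4.1*q + 6.15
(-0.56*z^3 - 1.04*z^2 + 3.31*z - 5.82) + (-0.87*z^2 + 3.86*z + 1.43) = -0.56*z^3 - 1.91*z^2 + 7.17*z - 4.39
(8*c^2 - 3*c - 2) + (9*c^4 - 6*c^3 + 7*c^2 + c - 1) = 9*c^4 - 6*c^3 + 15*c^2 - 2*c - 3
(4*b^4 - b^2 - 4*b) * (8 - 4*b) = -16*b^5 + 32*b^4 + 4*b^3 + 8*b^2 - 32*b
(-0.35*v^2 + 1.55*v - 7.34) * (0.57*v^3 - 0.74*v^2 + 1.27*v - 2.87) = -0.1995*v^5 + 1.1425*v^4 - 5.7753*v^3 + 8.4046*v^2 - 13.7703*v + 21.0658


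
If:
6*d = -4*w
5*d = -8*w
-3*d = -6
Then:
No Solution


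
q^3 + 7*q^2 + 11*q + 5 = (q + 1)^2*(q + 5)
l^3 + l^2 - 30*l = l*(l - 5)*(l + 6)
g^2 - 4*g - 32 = (g - 8)*(g + 4)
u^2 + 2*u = u*(u + 2)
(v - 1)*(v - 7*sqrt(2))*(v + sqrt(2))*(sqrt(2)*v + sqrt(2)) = sqrt(2)*v^4 - 12*v^3 - 15*sqrt(2)*v^2 + 12*v + 14*sqrt(2)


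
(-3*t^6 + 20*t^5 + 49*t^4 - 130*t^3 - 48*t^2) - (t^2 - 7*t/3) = -3*t^6 + 20*t^5 + 49*t^4 - 130*t^3 - 49*t^2 + 7*t/3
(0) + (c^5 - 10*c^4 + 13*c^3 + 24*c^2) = c^5 - 10*c^4 + 13*c^3 + 24*c^2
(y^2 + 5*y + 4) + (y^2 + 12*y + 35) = 2*y^2 + 17*y + 39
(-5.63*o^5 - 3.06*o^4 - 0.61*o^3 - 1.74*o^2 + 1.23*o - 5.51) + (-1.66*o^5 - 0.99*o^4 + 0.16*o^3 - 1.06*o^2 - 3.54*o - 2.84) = -7.29*o^5 - 4.05*o^4 - 0.45*o^3 - 2.8*o^2 - 2.31*o - 8.35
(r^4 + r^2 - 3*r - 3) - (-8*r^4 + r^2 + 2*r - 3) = 9*r^4 - 5*r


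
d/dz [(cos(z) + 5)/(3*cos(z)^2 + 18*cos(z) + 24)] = (cos(z)^2 + 10*cos(z) + 22)*sin(z)/(3*(cos(z)^2 + 6*cos(z) + 8)^2)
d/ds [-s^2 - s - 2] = -2*s - 1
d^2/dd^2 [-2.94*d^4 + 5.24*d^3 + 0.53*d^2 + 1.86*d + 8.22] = -35.28*d^2 + 31.44*d + 1.06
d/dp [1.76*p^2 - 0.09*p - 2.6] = 3.52*p - 0.09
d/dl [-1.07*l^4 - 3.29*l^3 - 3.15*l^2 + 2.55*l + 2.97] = -4.28*l^3 - 9.87*l^2 - 6.3*l + 2.55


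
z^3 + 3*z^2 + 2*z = z*(z + 1)*(z + 2)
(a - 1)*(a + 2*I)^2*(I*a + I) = I*a^4 - 4*a^3 - 5*I*a^2 + 4*a + 4*I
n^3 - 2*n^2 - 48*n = n*(n - 8)*(n + 6)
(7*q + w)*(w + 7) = 7*q*w + 49*q + w^2 + 7*w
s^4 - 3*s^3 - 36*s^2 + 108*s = s*(s - 6)*(s - 3)*(s + 6)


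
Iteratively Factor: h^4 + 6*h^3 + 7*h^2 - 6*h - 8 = (h + 1)*(h^3 + 5*h^2 + 2*h - 8) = (h + 1)*(h + 4)*(h^2 + h - 2) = (h - 1)*(h + 1)*(h + 4)*(h + 2)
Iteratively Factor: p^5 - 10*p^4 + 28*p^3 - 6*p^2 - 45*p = (p + 1)*(p^4 - 11*p^3 + 39*p^2 - 45*p) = (p - 5)*(p + 1)*(p^3 - 6*p^2 + 9*p) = (p - 5)*(p - 3)*(p + 1)*(p^2 - 3*p) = (p - 5)*(p - 3)^2*(p + 1)*(p)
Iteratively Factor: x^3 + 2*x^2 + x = (x)*(x^2 + 2*x + 1) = x*(x + 1)*(x + 1)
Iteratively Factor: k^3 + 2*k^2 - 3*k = (k - 1)*(k^2 + 3*k) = (k - 1)*(k + 3)*(k)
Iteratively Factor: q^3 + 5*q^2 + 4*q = (q + 1)*(q^2 + 4*q) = q*(q + 1)*(q + 4)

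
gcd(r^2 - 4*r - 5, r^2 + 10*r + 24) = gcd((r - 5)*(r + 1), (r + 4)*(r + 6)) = 1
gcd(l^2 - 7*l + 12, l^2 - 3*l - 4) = l - 4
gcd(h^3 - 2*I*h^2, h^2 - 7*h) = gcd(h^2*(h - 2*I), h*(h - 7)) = h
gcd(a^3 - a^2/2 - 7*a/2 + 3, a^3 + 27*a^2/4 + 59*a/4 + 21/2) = a + 2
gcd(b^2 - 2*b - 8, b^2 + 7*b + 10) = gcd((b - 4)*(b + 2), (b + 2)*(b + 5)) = b + 2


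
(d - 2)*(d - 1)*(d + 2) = d^3 - d^2 - 4*d + 4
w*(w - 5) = w^2 - 5*w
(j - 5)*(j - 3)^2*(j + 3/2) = j^4 - 19*j^3/2 + 45*j^2/2 + 27*j/2 - 135/2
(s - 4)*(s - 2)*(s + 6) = s^3 - 28*s + 48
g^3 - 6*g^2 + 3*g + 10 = (g - 5)*(g - 2)*(g + 1)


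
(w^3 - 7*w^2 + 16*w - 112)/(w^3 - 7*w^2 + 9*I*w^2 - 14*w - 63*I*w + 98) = (w^2 + 16)/(w^2 + 9*I*w - 14)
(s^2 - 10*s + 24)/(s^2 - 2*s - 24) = (s - 4)/(s + 4)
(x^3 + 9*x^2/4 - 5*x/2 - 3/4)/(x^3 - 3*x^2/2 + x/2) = (4*x^2 + 13*x + 3)/(2*x*(2*x - 1))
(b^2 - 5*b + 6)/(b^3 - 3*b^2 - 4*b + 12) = 1/(b + 2)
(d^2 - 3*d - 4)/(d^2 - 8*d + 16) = (d + 1)/(d - 4)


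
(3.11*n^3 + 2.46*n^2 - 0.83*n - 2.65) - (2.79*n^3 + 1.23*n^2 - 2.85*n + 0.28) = 0.32*n^3 + 1.23*n^2 + 2.02*n - 2.93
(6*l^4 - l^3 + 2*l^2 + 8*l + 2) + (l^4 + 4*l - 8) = 7*l^4 - l^3 + 2*l^2 + 12*l - 6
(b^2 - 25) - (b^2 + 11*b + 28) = -11*b - 53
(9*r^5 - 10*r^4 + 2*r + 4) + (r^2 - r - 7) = 9*r^5 - 10*r^4 + r^2 + r - 3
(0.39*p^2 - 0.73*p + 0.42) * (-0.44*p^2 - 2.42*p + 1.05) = -0.1716*p^4 - 0.6226*p^3 + 1.9913*p^2 - 1.7829*p + 0.441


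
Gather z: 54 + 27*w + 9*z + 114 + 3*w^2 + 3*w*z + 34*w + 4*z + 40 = 3*w^2 + 61*w + z*(3*w + 13) + 208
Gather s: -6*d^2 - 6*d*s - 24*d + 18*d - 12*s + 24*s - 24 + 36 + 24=-6*d^2 - 6*d + s*(12 - 6*d) + 36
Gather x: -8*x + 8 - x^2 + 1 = -x^2 - 8*x + 9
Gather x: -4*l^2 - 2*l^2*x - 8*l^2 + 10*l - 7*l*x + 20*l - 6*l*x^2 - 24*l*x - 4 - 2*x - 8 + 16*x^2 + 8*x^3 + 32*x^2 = -12*l^2 + 30*l + 8*x^3 + x^2*(48 - 6*l) + x*(-2*l^2 - 31*l - 2) - 12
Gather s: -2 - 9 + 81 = 70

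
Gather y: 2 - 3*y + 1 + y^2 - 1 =y^2 - 3*y + 2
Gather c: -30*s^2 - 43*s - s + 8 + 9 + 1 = -30*s^2 - 44*s + 18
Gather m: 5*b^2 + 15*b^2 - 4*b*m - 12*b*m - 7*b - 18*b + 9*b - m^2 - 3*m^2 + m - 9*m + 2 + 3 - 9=20*b^2 - 16*b - 4*m^2 + m*(-16*b - 8) - 4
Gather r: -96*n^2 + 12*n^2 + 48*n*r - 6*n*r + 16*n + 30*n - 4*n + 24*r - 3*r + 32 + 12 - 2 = -84*n^2 + 42*n + r*(42*n + 21) + 42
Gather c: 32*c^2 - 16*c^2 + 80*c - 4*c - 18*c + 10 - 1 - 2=16*c^2 + 58*c + 7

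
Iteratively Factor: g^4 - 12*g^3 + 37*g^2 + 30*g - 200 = (g - 5)*(g^3 - 7*g^2 + 2*g + 40) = (g - 5)^2*(g^2 - 2*g - 8) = (g - 5)^2*(g + 2)*(g - 4)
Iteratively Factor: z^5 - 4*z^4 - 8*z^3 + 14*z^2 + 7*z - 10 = (z - 1)*(z^4 - 3*z^3 - 11*z^2 + 3*z + 10) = (z - 1)^2*(z^3 - 2*z^2 - 13*z - 10) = (z - 1)^2*(z + 2)*(z^2 - 4*z - 5) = (z - 1)^2*(z + 1)*(z + 2)*(z - 5)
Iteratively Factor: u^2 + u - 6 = (u - 2)*(u + 3)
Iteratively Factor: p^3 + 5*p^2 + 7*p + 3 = (p + 3)*(p^2 + 2*p + 1) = (p + 1)*(p + 3)*(p + 1)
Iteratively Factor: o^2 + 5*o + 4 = (o + 4)*(o + 1)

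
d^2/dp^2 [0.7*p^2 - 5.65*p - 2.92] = 1.40000000000000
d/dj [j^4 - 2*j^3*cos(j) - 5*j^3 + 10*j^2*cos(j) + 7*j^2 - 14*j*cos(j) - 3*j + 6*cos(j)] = 2*j^3*sin(j) + 4*j^3 - 10*j^2*sin(j) - 6*j^2*cos(j) - 15*j^2 + 14*j*sin(j) + 20*j*cos(j) + 14*j - 6*sin(j) - 14*cos(j) - 3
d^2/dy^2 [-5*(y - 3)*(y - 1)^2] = 50 - 30*y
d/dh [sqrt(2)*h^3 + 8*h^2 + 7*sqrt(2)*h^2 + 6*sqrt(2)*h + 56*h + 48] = 3*sqrt(2)*h^2 + 16*h + 14*sqrt(2)*h + 6*sqrt(2) + 56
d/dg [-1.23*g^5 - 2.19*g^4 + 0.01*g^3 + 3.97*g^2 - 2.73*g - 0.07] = -6.15*g^4 - 8.76*g^3 + 0.03*g^2 + 7.94*g - 2.73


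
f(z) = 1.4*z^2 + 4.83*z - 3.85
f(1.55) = 7.00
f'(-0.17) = 4.35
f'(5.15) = 19.25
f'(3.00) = 13.23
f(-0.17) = -4.63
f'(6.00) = 21.63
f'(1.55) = 9.17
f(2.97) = 22.84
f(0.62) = -0.32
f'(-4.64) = -8.16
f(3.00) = 23.24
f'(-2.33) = -1.69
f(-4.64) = 3.88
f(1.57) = 7.18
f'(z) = 2.8*z + 4.83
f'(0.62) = 6.57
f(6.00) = 75.53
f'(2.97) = 13.15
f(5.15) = 58.16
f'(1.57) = 9.23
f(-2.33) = -7.50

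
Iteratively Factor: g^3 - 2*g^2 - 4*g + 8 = (g - 2)*(g^2 - 4) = (g - 2)^2*(g + 2)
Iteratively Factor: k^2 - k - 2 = (k - 2)*(k + 1)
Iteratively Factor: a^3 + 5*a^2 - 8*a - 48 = (a + 4)*(a^2 + a - 12) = (a + 4)^2*(a - 3)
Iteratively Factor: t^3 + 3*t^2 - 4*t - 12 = (t - 2)*(t^2 + 5*t + 6) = (t - 2)*(t + 2)*(t + 3)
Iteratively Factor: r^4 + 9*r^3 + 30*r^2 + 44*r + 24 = (r + 2)*(r^3 + 7*r^2 + 16*r + 12) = (r + 2)^2*(r^2 + 5*r + 6) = (r + 2)^3*(r + 3)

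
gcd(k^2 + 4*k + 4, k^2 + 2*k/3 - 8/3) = k + 2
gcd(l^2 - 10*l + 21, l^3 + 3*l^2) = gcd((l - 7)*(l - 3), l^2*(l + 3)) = 1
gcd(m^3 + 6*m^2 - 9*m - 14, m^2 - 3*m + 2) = m - 2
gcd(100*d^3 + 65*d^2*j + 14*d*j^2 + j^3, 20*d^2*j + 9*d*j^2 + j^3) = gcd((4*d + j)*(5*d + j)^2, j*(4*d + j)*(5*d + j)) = 20*d^2 + 9*d*j + j^2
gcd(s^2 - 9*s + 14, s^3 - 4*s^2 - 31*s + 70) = s^2 - 9*s + 14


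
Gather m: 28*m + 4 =28*m + 4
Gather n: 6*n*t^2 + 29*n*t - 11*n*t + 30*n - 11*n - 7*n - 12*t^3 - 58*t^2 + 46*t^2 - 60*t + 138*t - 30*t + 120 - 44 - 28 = n*(6*t^2 + 18*t + 12) - 12*t^3 - 12*t^2 + 48*t + 48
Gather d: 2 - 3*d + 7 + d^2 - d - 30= d^2 - 4*d - 21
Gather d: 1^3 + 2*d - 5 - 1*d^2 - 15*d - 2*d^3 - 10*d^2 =-2*d^3 - 11*d^2 - 13*d - 4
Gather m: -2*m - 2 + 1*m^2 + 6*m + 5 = m^2 + 4*m + 3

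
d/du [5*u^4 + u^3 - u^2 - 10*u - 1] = 20*u^3 + 3*u^2 - 2*u - 10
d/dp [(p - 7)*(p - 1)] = 2*p - 8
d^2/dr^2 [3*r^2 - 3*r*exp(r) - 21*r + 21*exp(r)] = -3*r*exp(r) + 15*exp(r) + 6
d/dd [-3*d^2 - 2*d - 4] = -6*d - 2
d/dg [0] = 0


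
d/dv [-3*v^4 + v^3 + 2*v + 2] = -12*v^3 + 3*v^2 + 2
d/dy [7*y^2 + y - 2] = 14*y + 1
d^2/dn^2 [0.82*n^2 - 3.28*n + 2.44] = 1.64000000000000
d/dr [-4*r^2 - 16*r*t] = -8*r - 16*t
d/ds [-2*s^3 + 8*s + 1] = 8 - 6*s^2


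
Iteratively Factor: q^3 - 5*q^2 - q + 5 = (q + 1)*(q^2 - 6*q + 5) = (q - 1)*(q + 1)*(q - 5)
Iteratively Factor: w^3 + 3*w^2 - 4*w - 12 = (w + 3)*(w^2 - 4) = (w + 2)*(w + 3)*(w - 2)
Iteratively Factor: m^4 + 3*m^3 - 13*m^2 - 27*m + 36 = (m + 3)*(m^3 - 13*m + 12) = (m + 3)*(m + 4)*(m^2 - 4*m + 3) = (m - 1)*(m + 3)*(m + 4)*(m - 3)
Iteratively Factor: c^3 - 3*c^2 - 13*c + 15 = (c + 3)*(c^2 - 6*c + 5) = (c - 1)*(c + 3)*(c - 5)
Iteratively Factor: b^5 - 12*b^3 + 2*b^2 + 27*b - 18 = (b + 3)*(b^4 - 3*b^3 - 3*b^2 + 11*b - 6) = (b - 1)*(b + 3)*(b^3 - 2*b^2 - 5*b + 6) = (b - 1)*(b + 2)*(b + 3)*(b^2 - 4*b + 3) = (b - 3)*(b - 1)*(b + 2)*(b + 3)*(b - 1)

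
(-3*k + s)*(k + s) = -3*k^2 - 2*k*s + s^2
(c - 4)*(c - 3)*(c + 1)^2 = c^4 - 5*c^3 - c^2 + 17*c + 12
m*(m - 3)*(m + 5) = m^3 + 2*m^2 - 15*m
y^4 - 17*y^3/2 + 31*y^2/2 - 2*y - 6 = (y - 6)*(y - 2)*(y - 1)*(y + 1/2)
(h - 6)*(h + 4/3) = h^2 - 14*h/3 - 8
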